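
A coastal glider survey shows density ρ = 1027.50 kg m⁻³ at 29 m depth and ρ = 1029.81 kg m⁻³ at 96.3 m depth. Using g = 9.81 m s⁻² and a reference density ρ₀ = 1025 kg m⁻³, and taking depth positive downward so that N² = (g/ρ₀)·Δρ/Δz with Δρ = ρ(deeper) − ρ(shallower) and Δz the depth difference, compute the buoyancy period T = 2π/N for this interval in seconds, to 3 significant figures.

347 s

Δρ = 1029.81 − 1027.50 = 2.31 kg m⁻³ over Δz = 96.3 − 29 = 67.3 m.
N² = (9.81/1025) × (2.31/67.3) = 3.2851 × 10⁻⁴ s⁻².
N = √(3.2851 × 10⁻⁴) = 0.018125 rad s⁻¹, so T = 2π/N = 346.66 s ≈ 347 s.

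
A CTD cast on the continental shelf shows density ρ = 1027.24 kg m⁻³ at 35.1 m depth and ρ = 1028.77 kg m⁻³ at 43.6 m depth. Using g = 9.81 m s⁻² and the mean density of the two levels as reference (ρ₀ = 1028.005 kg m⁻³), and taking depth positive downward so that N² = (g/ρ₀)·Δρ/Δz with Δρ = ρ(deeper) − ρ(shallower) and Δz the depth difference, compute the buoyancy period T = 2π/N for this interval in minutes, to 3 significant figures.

2.53 min

Δρ = 1028.77 − 1027.24 = 1.53 kg m⁻³ over Δz = 43.6 − 35.1 = 8.5 m.
N² = (9.81/1028.005) × (1.53/8.5) = 1.7177 × 10⁻³ s⁻².
N = √(1.7177 × 10⁻³) = 0.041445 rad s⁻¹, so T = 2π/N = 151.60 s = 2.5267 min ≈ 2.53 min.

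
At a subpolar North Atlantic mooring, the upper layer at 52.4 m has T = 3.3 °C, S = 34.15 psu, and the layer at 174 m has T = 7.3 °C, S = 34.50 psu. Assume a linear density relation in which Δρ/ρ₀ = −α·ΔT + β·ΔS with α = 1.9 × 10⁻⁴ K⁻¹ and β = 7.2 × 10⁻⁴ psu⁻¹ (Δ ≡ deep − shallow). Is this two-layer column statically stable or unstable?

unstable

ΔT = 7.3 − 3.3 = +4.0 K and ΔS = 34.50 − 34.15 = +0.35 psu (deep − shallow).
−αΔT = -7.60 × 10⁻⁴; βΔS = 2.52 × 10⁻⁴; sum Δρ/ρ₀ = -5.08 × 10⁻⁴.
Δρ/ρ₀ < 0, so Δρ < 0: deeper water is lighter → statically unstable; the column would overturn.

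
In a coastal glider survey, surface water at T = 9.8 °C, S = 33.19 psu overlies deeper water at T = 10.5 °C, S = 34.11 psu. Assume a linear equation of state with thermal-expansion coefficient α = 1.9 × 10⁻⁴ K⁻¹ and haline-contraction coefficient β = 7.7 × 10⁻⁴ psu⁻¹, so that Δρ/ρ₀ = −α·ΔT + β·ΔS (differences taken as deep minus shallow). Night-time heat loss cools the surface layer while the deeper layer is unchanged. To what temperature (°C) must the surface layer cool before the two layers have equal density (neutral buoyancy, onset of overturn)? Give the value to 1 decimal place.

6.8 °C

Neutral buoyancy requires Δρ = 0, i.e. −α(T_deep − T_surf′) + β(S_deep − S_surf) = 0.
T_surf′ = T_deep − (β/α)·ΔS = 10.5 − (7.7 × 10⁻⁴/1.9 × 10⁻⁴)·(+0.92) = 6.772 °C.
Cooling required: 9.8 − (6.772) = 3.028 °C.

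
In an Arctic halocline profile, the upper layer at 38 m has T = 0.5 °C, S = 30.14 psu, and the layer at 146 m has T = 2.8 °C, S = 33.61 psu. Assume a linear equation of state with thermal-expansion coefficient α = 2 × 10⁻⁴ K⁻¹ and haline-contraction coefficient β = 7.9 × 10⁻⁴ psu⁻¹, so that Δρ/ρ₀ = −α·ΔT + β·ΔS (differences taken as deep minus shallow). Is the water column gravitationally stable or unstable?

stable

ΔT = 2.8 − 0.5 = +2.3 K and ΔS = 33.61 − 30.14 = +3.47 psu (deep − shallow).
−αΔT = -4.60 × 10⁻⁴; βΔS = 2.7413 × 10⁻³; sum Δρ/ρ₀ = 2.2813 × 10⁻³.
Δρ/ρ₀ > 0, so Δρ > 0: deeper water is denser → statically stable.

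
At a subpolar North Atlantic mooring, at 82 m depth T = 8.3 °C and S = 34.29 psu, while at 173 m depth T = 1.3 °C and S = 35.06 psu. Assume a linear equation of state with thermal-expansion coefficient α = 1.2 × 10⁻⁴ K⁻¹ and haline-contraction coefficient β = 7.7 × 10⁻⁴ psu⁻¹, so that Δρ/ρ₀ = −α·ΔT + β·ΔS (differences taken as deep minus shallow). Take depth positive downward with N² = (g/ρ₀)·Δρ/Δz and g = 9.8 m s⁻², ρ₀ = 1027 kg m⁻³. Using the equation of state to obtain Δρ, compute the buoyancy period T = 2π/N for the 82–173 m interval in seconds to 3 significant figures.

ΔT = -7.0 K, ΔS = +0.77 psu (deep − shallow).
Δρ/ρ₀ = −αΔT + βΔS = 8.40 × 10⁻⁴ + 5.929 × 10⁻⁴ = 1.4329 × 10⁻³, so Δρ ≈ 1.472 kg m⁻³.
N² = (g/ρ₀)·Δρ/Δz = g·(Δρ/ρ₀)/Δz = 9.8 × 1.4329 × 10⁻³ / 91 = 1.5431 × 10⁻⁴ s⁻².
N = √(1.5431 × 10⁻⁴) = 0.012422 rad s⁻¹ → T = 2π/N = 505.81 s ≈ 506 s.

506 s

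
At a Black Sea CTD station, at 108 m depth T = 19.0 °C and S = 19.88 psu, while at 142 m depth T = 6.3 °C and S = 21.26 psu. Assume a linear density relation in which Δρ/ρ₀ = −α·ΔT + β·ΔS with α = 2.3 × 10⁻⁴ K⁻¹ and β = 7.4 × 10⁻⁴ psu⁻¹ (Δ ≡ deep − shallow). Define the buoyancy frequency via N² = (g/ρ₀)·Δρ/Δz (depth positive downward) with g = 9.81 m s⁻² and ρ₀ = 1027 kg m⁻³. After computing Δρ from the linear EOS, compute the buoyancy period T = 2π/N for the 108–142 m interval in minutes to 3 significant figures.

ΔT = -12.7 K, ΔS = +1.38 psu (deep − shallow).
Δρ/ρ₀ = −αΔT + βΔS = 2.921 × 10⁻³ + 1.0212 × 10⁻³ = 3.9422 × 10⁻³, so Δρ ≈ 4.049 kg m⁻³.
N² = (g/ρ₀)·Δρ/Δz = g·(Δρ/ρ₀)/Δz = 9.81 × 3.9422 × 10⁻³ / 34 = 1.1374 × 10⁻³ s⁻².
N = √(1.1374 × 10⁻³) = 0.033725 rad s⁻¹ → T = 2π/N = 186.31 s = 3.1052 min ≈ 3.11 min.

3.11 min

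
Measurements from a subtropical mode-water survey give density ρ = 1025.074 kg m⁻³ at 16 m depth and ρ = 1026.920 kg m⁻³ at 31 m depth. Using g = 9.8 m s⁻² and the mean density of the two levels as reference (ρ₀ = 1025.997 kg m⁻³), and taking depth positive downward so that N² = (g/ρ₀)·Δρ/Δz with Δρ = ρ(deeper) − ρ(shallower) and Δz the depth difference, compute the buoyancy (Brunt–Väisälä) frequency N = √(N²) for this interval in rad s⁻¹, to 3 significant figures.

0.0343 rad s⁻¹

Δρ = 1026.920 − 1025.074 = 1.846 kg m⁻³ over Δz = 31 − 16 = 15 m.
N² = (9.8/1025.997) × (1.846/15) = 1.1755 × 10⁻³ s⁻².
N = √(1.1755 × 10⁻³) = 0.034286 rad s⁻¹ ≈ 0.0343 rad s⁻¹.
N² > 0, so the interval is statically stable.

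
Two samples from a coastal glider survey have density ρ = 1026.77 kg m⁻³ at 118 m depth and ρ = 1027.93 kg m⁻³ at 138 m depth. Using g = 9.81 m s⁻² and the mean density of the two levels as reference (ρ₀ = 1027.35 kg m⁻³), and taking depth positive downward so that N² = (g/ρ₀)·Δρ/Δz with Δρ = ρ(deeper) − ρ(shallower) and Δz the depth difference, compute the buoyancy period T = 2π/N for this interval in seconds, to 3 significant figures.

267 s

Δρ = 1027.93 − 1026.77 = 1.16 kg m⁻³ over Δz = 138 − 118 = 20 m.
N² = (9.81/1027.35) × (1.16/20) = 5.5383 × 10⁻⁴ s⁻².
N = √(5.5383 × 10⁻⁴) = 0.023534 rad s⁻¹, so T = 2π/N = 266.98 s ≈ 267 s.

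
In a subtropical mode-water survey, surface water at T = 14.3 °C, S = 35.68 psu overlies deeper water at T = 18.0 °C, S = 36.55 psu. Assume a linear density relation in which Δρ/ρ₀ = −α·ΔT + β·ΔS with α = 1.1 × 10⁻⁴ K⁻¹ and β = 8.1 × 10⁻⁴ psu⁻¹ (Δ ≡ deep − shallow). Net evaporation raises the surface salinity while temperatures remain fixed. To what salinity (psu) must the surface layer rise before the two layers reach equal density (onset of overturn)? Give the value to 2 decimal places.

36.05 psu

Neutral buoyancy requires −α(T_deep − T_surf) + β(S_deep − S_surf′) = 0.
S_surf′ = S_deep − (α/β)·ΔT = 36.55 − (1.1 × 10⁻⁴/8.1 × 10⁻⁴)·(+3.7) = 36.0475 psu.
Increase required: 36.0475 − 35.68 = 0.3675 psu.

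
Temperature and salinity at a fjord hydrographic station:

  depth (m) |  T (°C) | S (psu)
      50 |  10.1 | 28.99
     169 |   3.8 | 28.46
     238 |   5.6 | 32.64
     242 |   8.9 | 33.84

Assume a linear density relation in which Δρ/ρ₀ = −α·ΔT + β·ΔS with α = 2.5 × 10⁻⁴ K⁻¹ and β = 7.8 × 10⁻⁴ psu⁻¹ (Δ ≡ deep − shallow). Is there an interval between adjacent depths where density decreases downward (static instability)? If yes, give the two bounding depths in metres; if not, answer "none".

none

Evaluate Δρ/ρ₀ = −αΔT + βΔS across each adjacent pair:
  50–169 m: −αΔT+βΔS = −(2.5 × 10⁻⁴)(-6.3)+(7.8 × 10⁻⁴)(-0.53) = 1.2 × 10⁻³ → stable
  169–238 m: −αΔT+βΔS = −(2.5 × 10⁻⁴)(+1.8)+(7.8 × 10⁻⁴)(+4.18) = 2.8 × 10⁻³ → stable
  238–242 m: −αΔT+βΔS = −(2.5 × 10⁻⁴)(+3.3)+(7.8 × 10⁻⁴)(+1.20) = 1.1 × 10⁻⁴ → stable
Every interval has Δρ > 0: the column is stably stratified throughout.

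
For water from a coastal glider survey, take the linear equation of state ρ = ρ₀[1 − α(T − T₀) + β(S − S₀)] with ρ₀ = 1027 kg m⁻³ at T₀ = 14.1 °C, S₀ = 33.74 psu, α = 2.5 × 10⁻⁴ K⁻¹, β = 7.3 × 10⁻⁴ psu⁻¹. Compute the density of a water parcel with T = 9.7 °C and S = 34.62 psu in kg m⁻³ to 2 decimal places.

1028.79 kg m⁻³

T − T₀ = -4.4 K, S − S₀ = +0.88 psu.
Bracket = 1 − α·(-4.4) + β·(+0.88) = 1 + (1.7424 × 10⁻³) = 1.0017424.
ρ = 1027 × 1.0017424 = 1028.79 kg m⁻³.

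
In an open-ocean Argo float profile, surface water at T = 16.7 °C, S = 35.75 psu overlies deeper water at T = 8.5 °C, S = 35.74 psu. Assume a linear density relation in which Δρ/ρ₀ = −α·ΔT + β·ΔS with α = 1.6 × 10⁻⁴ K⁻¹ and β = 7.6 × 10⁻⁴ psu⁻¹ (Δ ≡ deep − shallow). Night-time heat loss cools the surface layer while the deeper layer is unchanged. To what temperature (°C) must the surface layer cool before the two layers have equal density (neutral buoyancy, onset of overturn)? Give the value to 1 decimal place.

Neutral buoyancy requires Δρ = 0, i.e. −α(T_deep − T_surf′) + β(S_deep − S_surf) = 0.
T_surf′ = T_deep − (β/α)·ΔS = 8.5 − (7.6 × 10⁻⁴/1.6 × 10⁻⁴)·(-0.01) = 8.547 °C.
Cooling required: 16.7 − (8.547) = 8.153 °C.

8.5 °C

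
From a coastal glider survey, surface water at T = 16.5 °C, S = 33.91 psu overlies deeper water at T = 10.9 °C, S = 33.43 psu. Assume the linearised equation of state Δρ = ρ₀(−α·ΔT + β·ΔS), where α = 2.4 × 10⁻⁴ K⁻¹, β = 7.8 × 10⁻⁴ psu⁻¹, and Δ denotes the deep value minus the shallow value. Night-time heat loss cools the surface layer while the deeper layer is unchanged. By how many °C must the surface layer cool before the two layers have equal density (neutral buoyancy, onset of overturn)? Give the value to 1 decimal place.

Neutral buoyancy requires Δρ = 0, i.e. −α(T_deep − T_surf′) + β(S_deep − S_surf) = 0.
T_surf′ = T_deep − (β/α)·ΔS = 10.9 − (7.8 × 10⁻⁴/2.4 × 10⁻⁴)·(-0.48) = 12.460 °C.
Cooling required: 16.5 − (12.460) = 4.040 °C.

4.0 °C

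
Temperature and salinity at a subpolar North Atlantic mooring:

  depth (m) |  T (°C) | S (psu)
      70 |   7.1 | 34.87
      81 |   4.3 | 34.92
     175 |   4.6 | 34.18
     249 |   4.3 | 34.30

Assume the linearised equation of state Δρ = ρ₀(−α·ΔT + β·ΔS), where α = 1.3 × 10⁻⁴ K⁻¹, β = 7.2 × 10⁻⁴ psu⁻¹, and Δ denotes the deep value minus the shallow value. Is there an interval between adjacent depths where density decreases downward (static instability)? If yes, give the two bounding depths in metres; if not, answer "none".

81–175 m

Evaluate Δρ/ρ₀ = −αΔT + βΔS across each adjacent pair:
  70–81 m: −αΔT+βΔS = −(1.3 × 10⁻⁴)(-2.8)+(7.2 × 10⁻⁴)(+0.05) = 4.0 × 10⁻⁴ → stable
  81–175 m: −αΔT+βΔS = −(1.3 × 10⁻⁴)(+0.3)+(7.2 × 10⁻⁴)(-0.74) = -5.7 × 10⁻⁴ → UNSTABLE
  175–249 m: −αΔT+βΔS = −(1.3 × 10⁻⁴)(-0.3)+(7.2 × 10⁻⁴)(+0.12) = 1.3 × 10⁻⁴ → stable
The 81–175 m interval has Δρ < 0: lighter water underlies denser water.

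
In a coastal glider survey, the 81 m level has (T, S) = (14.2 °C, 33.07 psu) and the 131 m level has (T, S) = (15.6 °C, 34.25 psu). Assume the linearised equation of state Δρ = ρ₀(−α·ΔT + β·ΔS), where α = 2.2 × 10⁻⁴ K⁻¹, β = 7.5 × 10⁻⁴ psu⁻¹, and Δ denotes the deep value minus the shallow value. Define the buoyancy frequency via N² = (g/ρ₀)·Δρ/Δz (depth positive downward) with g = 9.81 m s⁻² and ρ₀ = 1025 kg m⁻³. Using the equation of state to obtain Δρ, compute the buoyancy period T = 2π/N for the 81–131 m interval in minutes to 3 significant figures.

9.84 min

ΔT = +1.4 K, ΔS = +1.18 psu (deep − shallow).
Δρ/ρ₀ = −αΔT + βΔS = -3.08 × 10⁻⁴ + 8.85 × 10⁻⁴ = 5.77 × 10⁻⁴, so Δρ ≈ 0.5914 kg m⁻³.
N² = (g/ρ₀)·Δρ/Δz = g·(Δρ/ρ₀)/Δz = 9.81 × 5.77 × 10⁻⁴ / 50 = 1.1321 × 10⁻⁴ s⁻².
N = √(1.1321 × 10⁻⁴) = 0.010640 rad s⁻¹ → T = 2π/N = 590.52 s = 9.8420 min ≈ 9.84 min.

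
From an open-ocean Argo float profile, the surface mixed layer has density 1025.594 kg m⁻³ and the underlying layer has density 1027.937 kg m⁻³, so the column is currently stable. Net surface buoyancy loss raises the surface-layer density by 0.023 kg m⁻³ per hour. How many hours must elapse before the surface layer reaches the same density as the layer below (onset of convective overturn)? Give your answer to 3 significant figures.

102 hours

Density deficit of the surface layer: 1027.937 − 1025.594 = 2.343 kg m⁻³.
Required change = 2.343 / 0.023 = 102 hours.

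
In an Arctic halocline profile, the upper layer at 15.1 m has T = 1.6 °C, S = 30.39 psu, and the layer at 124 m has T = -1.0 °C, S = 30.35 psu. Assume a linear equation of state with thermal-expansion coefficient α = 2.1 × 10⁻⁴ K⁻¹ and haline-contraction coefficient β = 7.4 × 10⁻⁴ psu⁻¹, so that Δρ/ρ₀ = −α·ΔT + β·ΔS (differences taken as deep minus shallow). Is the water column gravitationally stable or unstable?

ΔT = -1.0 − 1.6 = -2.6 K and ΔS = 30.35 − 30.39 = -0.04 psu (deep − shallow).
−αΔT = 5.46 × 10⁻⁴; βΔS = -2.96 × 10⁻⁵; sum Δρ/ρ₀ = 5.164 × 10⁻⁴.
Δρ/ρ₀ > 0, so Δρ > 0: deeper water is denser → statically stable.

stable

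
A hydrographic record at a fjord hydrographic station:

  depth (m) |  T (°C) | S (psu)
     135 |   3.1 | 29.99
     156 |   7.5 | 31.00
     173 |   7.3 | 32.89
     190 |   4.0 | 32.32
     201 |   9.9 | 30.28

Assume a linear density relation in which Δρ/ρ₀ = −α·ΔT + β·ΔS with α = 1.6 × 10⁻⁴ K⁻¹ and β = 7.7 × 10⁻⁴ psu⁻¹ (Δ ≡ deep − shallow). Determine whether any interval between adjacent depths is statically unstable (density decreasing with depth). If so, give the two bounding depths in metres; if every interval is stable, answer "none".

Evaluate Δρ/ρ₀ = −αΔT + βΔS across each adjacent pair:
  135–156 m: −αΔT+βΔS = −(1.6 × 10⁻⁴)(+4.4)+(7.7 × 10⁻⁴)(+1.01) = 7.4 × 10⁻⁵ → stable
  156–173 m: −αΔT+βΔS = −(1.6 × 10⁻⁴)(-0.2)+(7.7 × 10⁻⁴)(+1.89) = 1.5 × 10⁻³ → stable
  173–190 m: −αΔT+βΔS = −(1.6 × 10⁻⁴)(-3.3)+(7.7 × 10⁻⁴)(-0.57) = 8.9 × 10⁻⁵ → stable
  190–201 m: −αΔT+βΔS = −(1.6 × 10⁻⁴)(+5.9)+(7.7 × 10⁻⁴)(-2.04) = -2.5 × 10⁻³ → UNSTABLE
The 190–201 m interval has Δρ < 0: lighter water underlies denser water.

190–201 m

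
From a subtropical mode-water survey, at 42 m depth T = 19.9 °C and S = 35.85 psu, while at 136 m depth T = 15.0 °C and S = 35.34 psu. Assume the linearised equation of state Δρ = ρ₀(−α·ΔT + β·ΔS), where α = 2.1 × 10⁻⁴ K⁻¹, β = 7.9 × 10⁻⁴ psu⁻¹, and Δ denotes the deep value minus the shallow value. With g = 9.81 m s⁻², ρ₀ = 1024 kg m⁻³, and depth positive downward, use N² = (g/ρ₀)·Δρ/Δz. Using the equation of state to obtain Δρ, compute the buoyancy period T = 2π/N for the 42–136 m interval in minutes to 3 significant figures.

13.0 min

ΔT = -4.9 K, ΔS = -0.51 psu (deep − shallow).
Δρ/ρ₀ = −αΔT + βΔS = 1.029 × 10⁻³ − 4.029 × 10⁻⁴ = 6.261 × 10⁻⁴, so Δρ ≈ 0.6411 kg m⁻³.
N² = (g/ρ₀)·Δρ/Δz = g·(Δρ/ρ₀)/Δz = 9.81 × 6.261 × 10⁻⁴ / 94 = 6.5341 × 10⁻⁵ s⁻².
N = √(6.5341 × 10⁻⁵) = 8.0834 × 10⁻³ rad s⁻¹ → T = 2π/N = 777.29 s = 12.955 min ≈ 13.0 min.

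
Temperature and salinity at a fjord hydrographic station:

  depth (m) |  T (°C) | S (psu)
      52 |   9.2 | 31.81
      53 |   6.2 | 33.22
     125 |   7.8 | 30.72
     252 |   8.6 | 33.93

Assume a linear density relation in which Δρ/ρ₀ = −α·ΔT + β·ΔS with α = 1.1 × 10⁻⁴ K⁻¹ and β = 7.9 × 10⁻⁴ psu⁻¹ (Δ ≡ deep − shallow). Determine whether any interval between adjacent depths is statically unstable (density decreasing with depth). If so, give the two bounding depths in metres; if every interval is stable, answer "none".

53–125 m

Evaluate Δρ/ρ₀ = −αΔT + βΔS across each adjacent pair:
  52–53 m: −αΔT+βΔS = −(1.1 × 10⁻⁴)(-3.0)+(7.9 × 10⁻⁴)(+1.41) = 1.4 × 10⁻³ → stable
  53–125 m: −αΔT+βΔS = −(1.1 × 10⁻⁴)(+1.6)+(7.9 × 10⁻⁴)(-2.50) = -2.2 × 10⁻³ → UNSTABLE
  125–252 m: −αΔT+βΔS = −(1.1 × 10⁻⁴)(+0.8)+(7.9 × 10⁻⁴)(+3.21) = 2.4 × 10⁻³ → stable
The 53–125 m interval has Δρ < 0: lighter water underlies denser water.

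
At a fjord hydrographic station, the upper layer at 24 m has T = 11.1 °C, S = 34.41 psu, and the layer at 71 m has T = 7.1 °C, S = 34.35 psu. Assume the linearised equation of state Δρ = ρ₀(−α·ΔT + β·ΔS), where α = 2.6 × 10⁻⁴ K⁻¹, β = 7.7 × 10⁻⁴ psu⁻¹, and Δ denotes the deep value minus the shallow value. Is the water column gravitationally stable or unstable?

stable

ΔT = 7.1 − 11.1 = -4.0 K and ΔS = 34.35 − 34.41 = -0.06 psu (deep − shallow).
−αΔT = 1.04 × 10⁻³; βΔS = -4.62 × 10⁻⁵; sum Δρ/ρ₀ = 9.938 × 10⁻⁴.
Δρ/ρ₀ > 0, so Δρ > 0: deeper water is denser → statically stable.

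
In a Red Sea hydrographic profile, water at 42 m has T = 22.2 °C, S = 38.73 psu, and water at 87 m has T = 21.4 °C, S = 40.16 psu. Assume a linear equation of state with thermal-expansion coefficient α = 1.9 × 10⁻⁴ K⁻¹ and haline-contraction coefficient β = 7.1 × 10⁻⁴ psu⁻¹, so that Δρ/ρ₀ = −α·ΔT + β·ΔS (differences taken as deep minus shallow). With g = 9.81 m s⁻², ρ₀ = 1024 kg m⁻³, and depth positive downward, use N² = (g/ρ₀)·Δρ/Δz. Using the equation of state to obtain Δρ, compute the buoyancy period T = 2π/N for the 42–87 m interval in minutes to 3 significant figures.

6.56 min

ΔT = -0.8 K, ΔS = +1.43 psu (deep − shallow).
Δρ/ρ₀ = −αΔT + βΔS = 1.52 × 10⁻⁴ + 1.0153 × 10⁻³ = 1.1673 × 10⁻³, so Δρ ≈ 1.195 kg m⁻³.
N² = (g/ρ₀)·Δρ/Δz = g·(Δρ/ρ₀)/Δz = 9.81 × 1.1673 × 10⁻³ / 45 = 2.5447 × 10⁻⁴ s⁻².
N = √(2.5447 × 10⁻⁴) = 0.015952 rad s⁻¹ → T = 2π/N = 393.88 s = 6.5647 min ≈ 6.56 min.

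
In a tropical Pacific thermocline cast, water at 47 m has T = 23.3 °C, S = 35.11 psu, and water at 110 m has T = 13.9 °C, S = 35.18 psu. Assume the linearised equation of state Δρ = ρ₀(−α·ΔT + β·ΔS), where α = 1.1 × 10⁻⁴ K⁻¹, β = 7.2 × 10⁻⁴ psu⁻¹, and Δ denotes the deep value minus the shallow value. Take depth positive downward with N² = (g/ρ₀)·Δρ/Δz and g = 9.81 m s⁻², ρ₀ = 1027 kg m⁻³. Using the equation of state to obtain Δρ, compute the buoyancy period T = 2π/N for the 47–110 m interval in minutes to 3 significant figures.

ΔT = -9.4 K, ΔS = +0.07 psu (deep − shallow).
Δρ/ρ₀ = −αΔT + βΔS = 1.034 × 10⁻³ + 5.04 × 10⁻⁵ = 1.0844 × 10⁻³, so Δρ ≈ 1.114 kg m⁻³.
N² = (g/ρ₀)·Δρ/Δz = g·(Δρ/ρ₀)/Δz = 9.81 × 1.0844 × 10⁻³ / 63 = 1.6886 × 10⁻⁴ s⁻².
N = √(1.6886 × 10⁻⁴) = 0.012995 rad s⁻¹ → T = 2π/N = 483.51 s = 8.0585 min ≈ 8.06 min.

8.06 min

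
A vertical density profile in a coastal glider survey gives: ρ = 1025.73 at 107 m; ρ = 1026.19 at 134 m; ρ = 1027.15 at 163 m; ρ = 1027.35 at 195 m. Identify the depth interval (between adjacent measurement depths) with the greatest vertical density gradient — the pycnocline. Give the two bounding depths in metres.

Compute the density gradient over each adjacent pair:
  107–134 m: Δρ/Δz = 0.46/27 = 0.017 kg m⁻⁴
  134–163 m: Δρ/Δz = 0.96/29 = 0.033 kg m⁻⁴
  163–195 m: Δρ/Δz = 0.20/32 = 6.3 × 10⁻³ kg m⁻⁴
The largest gradient is in the 134–163 m interval — the pycnocline.

134–163 m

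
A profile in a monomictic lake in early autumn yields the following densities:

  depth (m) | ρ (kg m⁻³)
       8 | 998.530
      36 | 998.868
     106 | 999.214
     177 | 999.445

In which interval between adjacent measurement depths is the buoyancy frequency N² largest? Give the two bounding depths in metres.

Compute the density gradient over each adjacent pair:
  8–36 m: Δρ/Δz = 0.338/28 = 0.012 kg m⁻⁴
  36–106 m: Δρ/Δz = 0.346/70 = 4.9 × 10⁻³ kg m⁻⁴
  106–177 m: Δρ/Δz = 0.231/71 = 3.3 × 10⁻³ kg m⁻⁴
The largest gradient is in the 8–36 m interval — the pycnocline.

8–36 m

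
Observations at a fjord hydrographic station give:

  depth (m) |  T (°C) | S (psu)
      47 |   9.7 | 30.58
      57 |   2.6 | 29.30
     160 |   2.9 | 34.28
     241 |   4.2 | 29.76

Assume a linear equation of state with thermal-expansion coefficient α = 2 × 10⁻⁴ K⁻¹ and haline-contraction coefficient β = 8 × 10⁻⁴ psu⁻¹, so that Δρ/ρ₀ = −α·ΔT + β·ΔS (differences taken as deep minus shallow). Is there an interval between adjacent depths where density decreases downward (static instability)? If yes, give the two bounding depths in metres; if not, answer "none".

Evaluate Δρ/ρ₀ = −αΔT + βΔS across each adjacent pair:
  47–57 m: −αΔT+βΔS = −(2 × 10⁻⁴)(-7.1)+(8 × 10⁻⁴)(-1.28) = 4.0 × 10⁻⁴ → stable
  57–160 m: −αΔT+βΔS = −(2 × 10⁻⁴)(+0.3)+(8 × 10⁻⁴)(+4.98) = 3.9 × 10⁻³ → stable
  160–241 m: −αΔT+βΔS = −(2 × 10⁻⁴)(+1.3)+(8 × 10⁻⁴)(-4.52) = -3.9 × 10⁻³ → UNSTABLE
The 160–241 m interval has Δρ < 0: lighter water underlies denser water.

160–241 m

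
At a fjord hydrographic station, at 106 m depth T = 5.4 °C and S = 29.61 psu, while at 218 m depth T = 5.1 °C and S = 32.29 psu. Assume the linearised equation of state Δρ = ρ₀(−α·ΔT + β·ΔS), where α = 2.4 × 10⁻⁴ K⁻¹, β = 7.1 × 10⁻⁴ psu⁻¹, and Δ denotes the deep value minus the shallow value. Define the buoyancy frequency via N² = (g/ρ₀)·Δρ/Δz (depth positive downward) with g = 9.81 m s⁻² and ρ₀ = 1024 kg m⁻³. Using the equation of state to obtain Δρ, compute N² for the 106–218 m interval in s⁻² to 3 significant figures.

ΔT = -0.3 K, ΔS = +2.68 psu (deep − shallow).
Δρ/ρ₀ = −αΔT + βΔS = 7.20 × 10⁻⁵ + 1.9028 × 10⁻³ = 1.9748 × 10⁻³, so Δρ ≈ 2.022 kg m⁻³.
N² = (g/ρ₀)·Δρ/Δz = g·(Δρ/ρ₀)/Δz = 9.81 × 1.9748 × 10⁻³ / 112 = 1.7297 × 10⁻⁴ s⁻² ≈ 1.73 × 10⁻⁴ s⁻².

1.73 × 10⁻⁴ s⁻²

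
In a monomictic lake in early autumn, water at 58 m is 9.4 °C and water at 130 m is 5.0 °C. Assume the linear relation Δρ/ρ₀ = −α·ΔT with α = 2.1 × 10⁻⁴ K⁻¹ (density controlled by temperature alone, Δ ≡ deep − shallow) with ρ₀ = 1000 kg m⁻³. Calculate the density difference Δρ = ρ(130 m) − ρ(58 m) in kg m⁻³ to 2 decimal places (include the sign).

ΔT = -4.4 K, Δρ/ρ₀ = −αΔT = 9.24 × 10⁻⁴.
Δρ = 1000 × (9.24 × 10⁻⁴) = +0.92 kg m⁻³.
Positive Δρ: denser below, stable.

+0.92 kg m⁻³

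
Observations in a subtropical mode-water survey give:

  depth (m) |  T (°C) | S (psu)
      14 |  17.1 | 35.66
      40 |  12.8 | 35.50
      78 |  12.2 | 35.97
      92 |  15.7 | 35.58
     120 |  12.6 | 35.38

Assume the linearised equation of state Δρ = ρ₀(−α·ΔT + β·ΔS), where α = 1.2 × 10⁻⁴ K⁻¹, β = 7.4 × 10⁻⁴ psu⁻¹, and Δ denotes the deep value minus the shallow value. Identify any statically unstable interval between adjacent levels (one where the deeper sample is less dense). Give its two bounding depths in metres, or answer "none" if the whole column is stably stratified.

Evaluate Δρ/ρ₀ = −αΔT + βΔS across each adjacent pair:
  14–40 m: −αΔT+βΔS = −(1.2 × 10⁻⁴)(-4.3)+(7.4 × 10⁻⁴)(-0.16) = 4.0 × 10⁻⁴ → stable
  40–78 m: −αΔT+βΔS = −(1.2 × 10⁻⁴)(-0.6)+(7.4 × 10⁻⁴)(+0.47) = 4.2 × 10⁻⁴ → stable
  78–92 m: −αΔT+βΔS = −(1.2 × 10⁻⁴)(+3.5)+(7.4 × 10⁻⁴)(-0.39) = -7.1 × 10⁻⁴ → UNSTABLE
  92–120 m: −αΔT+βΔS = −(1.2 × 10⁻⁴)(-3.1)+(7.4 × 10⁻⁴)(-0.20) = 2.2 × 10⁻⁴ → stable
The 78–92 m interval has Δρ < 0: lighter water underlies denser water.

78–92 m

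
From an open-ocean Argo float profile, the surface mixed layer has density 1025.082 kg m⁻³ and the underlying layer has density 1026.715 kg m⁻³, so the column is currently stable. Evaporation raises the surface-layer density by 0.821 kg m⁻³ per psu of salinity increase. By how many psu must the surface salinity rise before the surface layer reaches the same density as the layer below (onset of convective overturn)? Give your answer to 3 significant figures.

1.99 psu

Density deficit of the surface layer: 1026.715 − 1025.082 = 1.633 kg m⁻³.
Required change = 1.633 / 0.821 = 1.99 psu.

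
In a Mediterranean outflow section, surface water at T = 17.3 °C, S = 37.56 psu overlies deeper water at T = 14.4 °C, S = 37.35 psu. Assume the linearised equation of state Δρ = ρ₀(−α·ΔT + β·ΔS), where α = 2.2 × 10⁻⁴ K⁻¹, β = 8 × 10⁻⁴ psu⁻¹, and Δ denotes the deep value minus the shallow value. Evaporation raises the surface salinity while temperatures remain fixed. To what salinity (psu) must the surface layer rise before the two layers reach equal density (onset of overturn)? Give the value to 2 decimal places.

Neutral buoyancy requires −α(T_deep − T_surf) + β(S_deep − S_surf′) = 0.
S_surf′ = S_deep − (α/β)·ΔT = 37.35 − (2.2 × 10⁻⁴/8 × 10⁻⁴)·(-2.9) = 38.1475 psu.
Increase required: 38.1475 − 37.56 = 0.5875 psu.

38.15 psu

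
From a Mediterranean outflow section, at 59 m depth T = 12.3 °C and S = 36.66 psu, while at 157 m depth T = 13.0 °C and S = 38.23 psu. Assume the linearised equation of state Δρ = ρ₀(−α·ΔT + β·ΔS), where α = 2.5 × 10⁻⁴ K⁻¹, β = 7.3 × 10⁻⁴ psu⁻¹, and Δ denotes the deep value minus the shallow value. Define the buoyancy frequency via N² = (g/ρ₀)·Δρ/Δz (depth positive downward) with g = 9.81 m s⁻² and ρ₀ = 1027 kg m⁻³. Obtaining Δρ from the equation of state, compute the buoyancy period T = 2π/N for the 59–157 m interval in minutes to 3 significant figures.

ΔT = +0.7 K, ΔS = +1.57 psu (deep − shallow).
Δρ/ρ₀ = −αΔT + βΔS = -1.75 × 10⁻⁴ + 1.1461 × 10⁻³ = 9.711 × 10⁻⁴, so Δρ ≈ 0.9973 kg m⁻³.
N² = (g/ρ₀)·Δρ/Δz = g·(Δρ/ρ₀)/Δz = 9.81 × 9.711 × 10⁻⁴ / 98 = 9.7209 × 10⁻⁵ s⁻².
N = √(9.7209 × 10⁻⁵) = 9.8595 × 10⁻³ rad s⁻¹ → T = 2π/N = 637.27 s = 10.621 min ≈ 10.6 min.

10.6 min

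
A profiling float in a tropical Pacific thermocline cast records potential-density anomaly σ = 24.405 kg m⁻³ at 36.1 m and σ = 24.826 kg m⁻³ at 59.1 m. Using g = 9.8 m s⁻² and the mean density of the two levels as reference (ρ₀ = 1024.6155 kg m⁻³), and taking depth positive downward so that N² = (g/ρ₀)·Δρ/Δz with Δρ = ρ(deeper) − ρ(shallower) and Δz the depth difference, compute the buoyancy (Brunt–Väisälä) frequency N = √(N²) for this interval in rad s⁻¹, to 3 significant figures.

Δρ = 1024.826 − 1024.405 = 0.421 kg m⁻³ over Δz = 59.1 − 36.1 = 23 m.
N² = (9.8/1024.6155) × (0.421/23) = 1.7507 × 10⁻⁴ s⁻².
N = √(1.7507 × 10⁻⁴) = 0.013231 rad s⁻¹ ≈ 0.0132 rad s⁻¹.

0.0132 rad s⁻¹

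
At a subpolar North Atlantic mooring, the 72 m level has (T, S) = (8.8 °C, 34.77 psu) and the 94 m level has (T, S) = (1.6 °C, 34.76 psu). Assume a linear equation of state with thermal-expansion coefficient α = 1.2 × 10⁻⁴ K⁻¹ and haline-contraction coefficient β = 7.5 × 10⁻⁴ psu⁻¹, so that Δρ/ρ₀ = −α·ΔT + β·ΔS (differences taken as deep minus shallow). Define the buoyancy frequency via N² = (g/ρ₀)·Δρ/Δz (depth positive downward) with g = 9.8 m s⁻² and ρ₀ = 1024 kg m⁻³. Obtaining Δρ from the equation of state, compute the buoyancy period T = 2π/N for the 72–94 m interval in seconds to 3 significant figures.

ΔT = -7.2 K, ΔS = -0.01 psu (deep − shallow).
Δρ/ρ₀ = −αΔT + βΔS = 8.64 × 10⁻⁴ − 7.50 × 10⁻⁶ = 8.565 × 10⁻⁴, so Δρ ≈ 0.8771 kg m⁻³.
N² = (g/ρ₀)·Δρ/Δz = g·(Δρ/ρ₀)/Δz = 9.8 × 8.565 × 10⁻⁴ / 22 = 3.8153 × 10⁻⁴ s⁻².
N = √(3.8153 × 10⁻⁴) = 0.019533 rad s⁻¹ → T = 2π/N = 321.67 s ≈ 322 s.

322 s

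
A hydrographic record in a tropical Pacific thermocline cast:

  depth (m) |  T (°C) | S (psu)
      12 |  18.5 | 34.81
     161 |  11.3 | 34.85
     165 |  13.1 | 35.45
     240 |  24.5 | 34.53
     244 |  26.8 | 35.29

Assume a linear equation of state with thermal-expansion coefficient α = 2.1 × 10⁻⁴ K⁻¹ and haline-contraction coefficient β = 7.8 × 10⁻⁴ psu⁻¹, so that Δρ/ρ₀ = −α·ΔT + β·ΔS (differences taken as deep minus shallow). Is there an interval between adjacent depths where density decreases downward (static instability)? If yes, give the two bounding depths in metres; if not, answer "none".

165–240 m

Evaluate Δρ/ρ₀ = −αΔT + βΔS across each adjacent pair:
  12–161 m: −αΔT+βΔS = −(2.1 × 10⁻⁴)(-7.2)+(7.8 × 10⁻⁴)(+0.04) = 1.5 × 10⁻³ → stable
  161–165 m: −αΔT+βΔS = −(2.1 × 10⁻⁴)(+1.8)+(7.8 × 10⁻⁴)(+0.60) = 9.0 × 10⁻⁵ → stable
  165–240 m: −αΔT+βΔS = −(2.1 × 10⁻⁴)(+11.4)+(7.8 × 10⁻⁴)(-0.92) = -3.1 × 10⁻³ → UNSTABLE
  240–244 m: −αΔT+βΔS = −(2.1 × 10⁻⁴)(+2.3)+(7.8 × 10⁻⁴)(+0.76) = 1.1 × 10⁻⁴ → stable
The 165–240 m interval has Δρ < 0: lighter water underlies denser water.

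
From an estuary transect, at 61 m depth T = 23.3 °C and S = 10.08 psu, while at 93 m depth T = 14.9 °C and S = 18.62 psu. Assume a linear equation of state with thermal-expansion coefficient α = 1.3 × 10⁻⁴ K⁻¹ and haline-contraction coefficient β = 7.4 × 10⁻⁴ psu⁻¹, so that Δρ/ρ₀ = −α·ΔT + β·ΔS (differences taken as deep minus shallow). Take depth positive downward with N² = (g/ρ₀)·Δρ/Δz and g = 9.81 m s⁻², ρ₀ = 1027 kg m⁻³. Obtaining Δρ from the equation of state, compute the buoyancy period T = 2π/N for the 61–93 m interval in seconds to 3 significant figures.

ΔT = -8.4 K, ΔS = +8.54 psu (deep − shallow).
Δρ/ρ₀ = −αΔT + βΔS = 1.092 × 10⁻³ + 6.3196 × 10⁻³ = 7.4116 × 10⁻³, so Δρ ≈ 7.612 kg m⁻³.
N² = (g/ρ₀)·Δρ/Δz = g·(Δρ/ρ₀)/Δz = 9.81 × 7.4116 × 10⁻³ / 32 = 2.2721 × 10⁻³ s⁻².
N = √(2.2721 × 10⁻³) = 0.047667 rad s⁻¹ → T = 2π/N = 131.81 s ≈ 132 s.

132 s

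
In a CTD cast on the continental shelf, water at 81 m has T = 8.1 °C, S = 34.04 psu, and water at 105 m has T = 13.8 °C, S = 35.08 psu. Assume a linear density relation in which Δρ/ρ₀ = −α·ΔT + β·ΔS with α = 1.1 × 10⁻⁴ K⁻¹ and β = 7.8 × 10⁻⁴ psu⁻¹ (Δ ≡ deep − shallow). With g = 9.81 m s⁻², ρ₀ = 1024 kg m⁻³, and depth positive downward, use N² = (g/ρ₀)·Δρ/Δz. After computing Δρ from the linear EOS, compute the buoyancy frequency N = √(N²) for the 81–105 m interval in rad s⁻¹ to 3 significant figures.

8.68 × 10⁻³ rad s⁻¹

ΔT = +5.7 K, ΔS = +1.04 psu (deep − shallow).
Δρ/ρ₀ = −αΔT + βΔS = -6.27 × 10⁻⁴ + 8.112 × 10⁻⁴ = 1.842 × 10⁻⁴, so Δρ ≈ 0.1886 kg m⁻³.
N² = (g/ρ₀)·Δρ/Δz = g·(Δρ/ρ₀)/Δz = 9.81 × 1.842 × 10⁻⁴ / 24 = 7.5292 × 10⁻⁵ s⁻².
N = √(7.5292 × 10⁻⁵) = 8.6771 × 10⁻³ rad s⁻¹ ≈ 8.68 × 10⁻³ rad s⁻¹.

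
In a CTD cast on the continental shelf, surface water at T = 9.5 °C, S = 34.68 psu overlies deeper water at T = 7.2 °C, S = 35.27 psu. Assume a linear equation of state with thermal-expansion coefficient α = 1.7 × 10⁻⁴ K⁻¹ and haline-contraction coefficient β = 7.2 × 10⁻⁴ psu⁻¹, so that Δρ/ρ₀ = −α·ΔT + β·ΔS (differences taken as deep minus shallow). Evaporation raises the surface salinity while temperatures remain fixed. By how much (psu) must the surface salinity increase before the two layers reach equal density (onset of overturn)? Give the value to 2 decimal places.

Neutral buoyancy requires −α(T_deep − T_surf) + β(S_deep − S_surf′) = 0.
S_surf′ = S_deep − (α/β)·ΔT = 35.27 − (1.7 × 10⁻⁴/7.2 × 10⁻⁴)·(-2.3) = 35.8131 psu.
Increase required: 35.8131 − 34.68 = 1.1331 psu.

1.13 psu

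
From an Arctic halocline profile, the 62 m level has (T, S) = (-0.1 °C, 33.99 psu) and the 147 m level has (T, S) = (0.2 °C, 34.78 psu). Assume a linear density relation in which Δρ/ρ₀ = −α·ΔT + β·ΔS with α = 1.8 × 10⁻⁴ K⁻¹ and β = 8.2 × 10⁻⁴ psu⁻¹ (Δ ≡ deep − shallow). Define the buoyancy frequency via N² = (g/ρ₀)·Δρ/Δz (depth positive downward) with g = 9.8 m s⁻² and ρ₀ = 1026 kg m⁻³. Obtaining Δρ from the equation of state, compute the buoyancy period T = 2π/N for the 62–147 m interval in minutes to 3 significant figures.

ΔT = +0.3 K, ΔS = +0.79 psu (deep − shallow).
Δρ/ρ₀ = −αΔT + βΔS = -5.40 × 10⁻⁵ + 6.478 × 10⁻⁴ = 5.938 × 10⁻⁴, so Δρ ≈ 0.6092 kg m⁻³.
N² = (g/ρ₀)·Δρ/Δz = g·(Δρ/ρ₀)/Δz = 9.8 × 5.938 × 10⁻⁴ / 85 = 6.8462 × 10⁻⁵ s⁻².
N = √(6.8462 × 10⁻⁵) = 8.2742 × 10⁻³ rad s⁻¹ → T = 2π/N = 759.37 s = 12.656 min ≈ 12.7 min.

12.7 min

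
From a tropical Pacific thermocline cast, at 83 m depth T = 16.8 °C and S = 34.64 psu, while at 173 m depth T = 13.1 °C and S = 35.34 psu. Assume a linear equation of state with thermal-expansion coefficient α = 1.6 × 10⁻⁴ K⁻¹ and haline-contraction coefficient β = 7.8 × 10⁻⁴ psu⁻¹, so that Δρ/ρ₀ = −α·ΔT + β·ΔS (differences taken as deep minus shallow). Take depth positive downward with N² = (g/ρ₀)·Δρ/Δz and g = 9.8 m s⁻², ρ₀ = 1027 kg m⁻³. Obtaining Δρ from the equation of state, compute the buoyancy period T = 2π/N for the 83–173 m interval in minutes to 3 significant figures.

ΔT = -3.7 K, ΔS = +0.70 psu (deep − shallow).
Δρ/ρ₀ = −αΔT + βΔS = 5.92 × 10⁻⁴ + 5.46 × 10⁻⁴ = 1.138 × 10⁻³, so Δρ ≈ 1.169 kg m⁻³.
N² = (g/ρ₀)·Δρ/Δz = g·(Δρ/ρ₀)/Δz = 9.8 × 1.138 × 10⁻³ / 90 = 1.2392 × 10⁻⁴ s⁻².
N = √(1.2392 × 10⁻⁴) = 0.011132 rad s⁻¹ → T = 2π/N = 564.43 s = 9.4072 min ≈ 9.41 min.

9.41 min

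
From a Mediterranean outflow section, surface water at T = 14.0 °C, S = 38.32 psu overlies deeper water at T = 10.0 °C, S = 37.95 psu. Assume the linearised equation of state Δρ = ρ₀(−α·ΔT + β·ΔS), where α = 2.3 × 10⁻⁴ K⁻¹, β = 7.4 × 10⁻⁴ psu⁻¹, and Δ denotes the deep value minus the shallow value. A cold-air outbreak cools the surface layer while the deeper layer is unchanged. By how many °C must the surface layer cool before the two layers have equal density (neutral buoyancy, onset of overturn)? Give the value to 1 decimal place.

2.8 °C

Neutral buoyancy requires Δρ = 0, i.e. −α(T_deep − T_surf′) + β(S_deep − S_surf) = 0.
T_surf′ = T_deep − (β/α)·ΔS = 10.0 − (7.4 × 10⁻⁴/2.3 × 10⁻⁴)·(-0.37) = 11.190 °C.
Cooling required: 14.0 − (11.190) = 2.810 °C.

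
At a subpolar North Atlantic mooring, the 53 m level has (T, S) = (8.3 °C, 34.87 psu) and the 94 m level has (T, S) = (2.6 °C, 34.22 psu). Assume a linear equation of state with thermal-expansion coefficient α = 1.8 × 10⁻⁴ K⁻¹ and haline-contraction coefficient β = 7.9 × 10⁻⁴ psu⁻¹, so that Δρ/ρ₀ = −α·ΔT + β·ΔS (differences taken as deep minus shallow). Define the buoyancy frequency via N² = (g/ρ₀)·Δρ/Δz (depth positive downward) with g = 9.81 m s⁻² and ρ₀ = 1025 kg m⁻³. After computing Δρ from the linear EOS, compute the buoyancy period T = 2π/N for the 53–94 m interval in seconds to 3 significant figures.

567 s

ΔT = -5.7 K, ΔS = -0.65 psu (deep − shallow).
Δρ/ρ₀ = −αΔT + βΔS = 1.026 × 10⁻³ − 5.135 × 10⁻⁴ = 5.125 × 10⁻⁴, so Δρ ≈ 0.5253 kg m⁻³.
N² = (g/ρ₀)·Δρ/Δz = g·(Δρ/ρ₀)/Δz = 9.81 × 5.125 × 10⁻⁴ / 41 = 1.2263 × 10⁻⁴ s⁻².
N = √(1.2263 × 10⁻⁴) = 0.011074 rad s⁻¹ → T = 2π/N = 567.38 s ≈ 567 s.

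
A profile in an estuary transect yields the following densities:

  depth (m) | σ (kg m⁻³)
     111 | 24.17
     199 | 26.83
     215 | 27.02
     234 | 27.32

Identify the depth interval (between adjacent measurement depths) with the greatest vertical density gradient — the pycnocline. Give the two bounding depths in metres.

111–199 m

Compute the density gradient over each adjacent pair:
  111–199 m: Δρ/Δz = 2.66/88 = 0.030 kg m⁻⁴
  199–215 m: Δρ/Δz = 0.19/16 = 0.012 kg m⁻⁴
  215–234 m: Δρ/Δz = 0.30/19 = 0.016 kg m⁻⁴
The largest gradient is in the 111–199 m interval — the pycnocline.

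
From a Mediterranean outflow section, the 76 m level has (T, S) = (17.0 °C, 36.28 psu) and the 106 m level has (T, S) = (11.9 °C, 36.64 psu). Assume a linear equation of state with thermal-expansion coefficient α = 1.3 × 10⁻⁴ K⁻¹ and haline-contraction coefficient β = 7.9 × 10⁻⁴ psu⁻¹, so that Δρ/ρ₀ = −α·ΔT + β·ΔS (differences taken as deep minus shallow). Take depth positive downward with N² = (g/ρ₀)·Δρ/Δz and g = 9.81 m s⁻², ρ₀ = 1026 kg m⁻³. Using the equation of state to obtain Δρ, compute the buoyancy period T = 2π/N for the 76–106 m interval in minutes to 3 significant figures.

5.95 min

ΔT = -5.1 K, ΔS = +0.36 psu (deep − shallow).
Δρ/ρ₀ = −αΔT + βΔS = 6.63 × 10⁻⁴ + 2.844 × 10⁻⁴ = 9.474 × 10⁻⁴, so Δρ ≈ 0.9720 kg m⁻³.
N² = (g/ρ₀)·Δρ/Δz = g·(Δρ/ρ₀)/Δz = 9.81 × 9.474 × 10⁻⁴ / 30 = 3.0980 × 10⁻⁴ s⁻².
N = √(3.0980 × 10⁻⁴) = 0.017601 rad s⁻¹ → T = 2π/N = 356.98 s = 5.9497 min ≈ 5.95 min.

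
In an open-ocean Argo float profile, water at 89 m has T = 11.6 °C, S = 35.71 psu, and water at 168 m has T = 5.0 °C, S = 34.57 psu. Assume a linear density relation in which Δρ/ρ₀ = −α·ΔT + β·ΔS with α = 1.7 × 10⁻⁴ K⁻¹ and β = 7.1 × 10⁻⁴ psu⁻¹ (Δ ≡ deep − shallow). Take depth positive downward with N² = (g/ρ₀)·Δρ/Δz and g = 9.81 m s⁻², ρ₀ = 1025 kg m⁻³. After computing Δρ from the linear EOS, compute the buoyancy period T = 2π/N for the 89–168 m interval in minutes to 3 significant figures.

ΔT = -6.6 K, ΔS = -1.14 psu (deep − shallow).
Δρ/ρ₀ = −αΔT + βΔS = 1.122 × 10⁻³ − 8.094 × 10⁻⁴ = 3.126 × 10⁻⁴, so Δρ ≈ 0.3204 kg m⁻³.
N² = (g/ρ₀)·Δρ/Δz = g·(Δρ/ρ₀)/Δz = 9.81 × 3.126 × 10⁻⁴ / 79 = 3.8818 × 10⁻⁵ s⁻².
N = √(3.8818 × 10⁻⁵) = 6.2304 × 10⁻³ rad s⁻¹ → T = 2π/N = 1.0085 × 10³ s = 16.808 min ≈ 16.8 min.

16.8 min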